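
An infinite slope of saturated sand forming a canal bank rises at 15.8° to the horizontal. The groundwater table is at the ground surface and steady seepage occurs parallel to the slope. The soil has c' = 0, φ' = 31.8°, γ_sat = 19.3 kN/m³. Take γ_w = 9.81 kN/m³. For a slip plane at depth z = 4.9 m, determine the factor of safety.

With seepage parallel to the slope and the water table at the surface, the effective normal stress on the slip plane uses the buoyant unit weight γ' = γ_sat − γ_w while the driving shear stress uses γ_sat:
FS = [c' + γ' z cos²β tanφ'] / [γ_sat z sinβ cosβ]
(For c' = 0 this reduces to FS = (γ'/γ_sat)·tanφ'/tanβ.)
γ' = 19.3 − 9.81 = 9.49 kN/m³
Numerator = 0.0 + 9.49·4.9·cos²15.8°·tan31.8° = 0.0 + 9.49·4.9·0.9259·0.6200 = 26.694 kPa
Denominator = 19.3·4.9·sin15.8°·cos15.8° = 19.3·4.9·0.2723·0.9622 = 24.777 kPa
FS = 26.694 / 24.777 = 1.077

FS = 1.08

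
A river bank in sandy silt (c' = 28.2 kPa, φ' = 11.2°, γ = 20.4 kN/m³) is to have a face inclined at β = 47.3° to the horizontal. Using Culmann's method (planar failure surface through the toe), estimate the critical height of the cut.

Culmann's analysis gives the critical failure plane at α_cr = (β + φ')/2 = (47.3 + 11.2)/2 = 29.2°, and the critical height
H_c = (4c'/γ) · sinβ cosφ' / [1 − cos(β − φ')]
    = (4·28.2/20.4) · sin47.3°·cos11.2° / [1 − cos(36.1°)]
    = 5.529 · 0.7349·0.9810 / [1 − 0.8080]
    = 5.529 · 0.7209 / 0.1920
    = 20.76 m

H_c = 20.76 m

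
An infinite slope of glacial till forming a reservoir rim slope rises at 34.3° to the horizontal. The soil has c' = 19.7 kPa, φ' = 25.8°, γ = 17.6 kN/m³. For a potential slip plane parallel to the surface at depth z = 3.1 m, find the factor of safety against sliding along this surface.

FS = 1.48

For an infinite slope with a slip plane parallel to the surface (no pore pressure): FS = [c' + γz cos²β tanφ'] / [γz sinβ cosβ].
γz = 17.6·3.1 = 54.56 kN/m²
Numerator = 19.7 + 54.56·cos²34.3°·tan25.8° = 19.7 + 54.56·0.6824·0.4834 = 37.700 kPa
Denominator = 54.56·sin34.3°·cos34.3° = 54.56·0.5635·0.8261 = 25.399 kPa
FS = 37.700 / 25.399 = 1.484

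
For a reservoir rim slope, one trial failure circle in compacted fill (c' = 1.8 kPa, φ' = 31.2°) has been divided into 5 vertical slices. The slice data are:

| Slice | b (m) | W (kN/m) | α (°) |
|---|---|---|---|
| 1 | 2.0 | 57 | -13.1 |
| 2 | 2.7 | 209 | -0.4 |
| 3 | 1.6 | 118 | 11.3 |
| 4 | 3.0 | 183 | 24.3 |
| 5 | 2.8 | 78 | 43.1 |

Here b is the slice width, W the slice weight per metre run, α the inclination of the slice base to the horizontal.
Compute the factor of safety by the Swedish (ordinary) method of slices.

FS = 2.84

Ordinary method of slices: FS = Σ[c'·Δl_i + (W_i cosα_i)·tanφ'] / Σ W_i sinα_i, with Δl_i = b_i / cosα_i.
Slice 1: Δl = 2.0/cos(-13.1°) = 2.053 m; N'_1 = 57·cos(-13.1°) = 55.5; c'Δl = 3.70; W sinα = -12.9
Slice 2: Δl = 2.7/cos(-0.4°) = 2.700 m; N'_2 = 209·cos(-0.4°) = 209.0; c'Δl = 4.86; W sinα = -1.5
Slice 3: Δl = 1.6/cos11.3° = 1.632 m; N'_3 = 118·cos11.3° = 115.7; c'Δl = 2.94; W sinα = 23.1
Slice 4: Δl = 3.0/cos24.3° = 3.292 m; N'_4 = 183·cos24.3° = 166.8; c'Δl = 5.92; W sinα = 75.3
Slice 5: Δl = 2.8/cos43.1° = 3.835 m; N'_5 = 78·cos43.1° = 57.0; c'Δl = 6.90; W sinα = 53.3
Σc'Δl = 24.3 kN/m; ΣN' = 604.0 kN/m; ΣW sinα = 137.3 kN/m
Resisting = 24.3 + 604.0·tan31.2° = 24.3 + 365.8 = 390.1 kN/m
FS = 390.1 / 137.3 = 2.840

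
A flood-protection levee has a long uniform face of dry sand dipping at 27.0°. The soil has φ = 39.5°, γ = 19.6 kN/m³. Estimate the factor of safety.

FS = 1.62

For a dry cohesionless infinite slope the factor of safety is FS = tanφ / tanβ.
FS = tan39.5° / tan27.0° = 0.8243 / 0.5095 = 1.618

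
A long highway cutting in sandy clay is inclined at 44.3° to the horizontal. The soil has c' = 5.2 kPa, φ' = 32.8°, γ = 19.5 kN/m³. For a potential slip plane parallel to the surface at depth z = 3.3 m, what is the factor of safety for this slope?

For an infinite slope with a slip plane parallel to the surface (no pore pressure): FS = [c' + γz cos²β tanφ'] / [γz sinβ cosβ].
γz = 19.5·3.3 = 64.35 kN/m²
Numerator = 5.2 + 64.35·cos²44.3°·tan32.8° = 5.2 + 64.35·0.5122·0.6445 = 26.442 kPa
Denominator = 64.35·sin44.3°·cos44.3° = 64.35·0.6984·0.7157 = 32.165 kPa
FS = 26.442 / 32.165 = 0.822

FS = 0.82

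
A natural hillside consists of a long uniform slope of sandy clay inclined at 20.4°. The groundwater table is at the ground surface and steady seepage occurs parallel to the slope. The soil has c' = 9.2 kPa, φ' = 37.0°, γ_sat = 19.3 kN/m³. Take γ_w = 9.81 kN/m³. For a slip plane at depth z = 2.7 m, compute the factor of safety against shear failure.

FS = 1.54

With seepage parallel to the slope and the water table at the surface, the effective normal stress on the slip plane uses the buoyant unit weight γ' = γ_sat − γ_w while the driving shear stress uses γ_sat:
FS = [c' + γ' z cos²β tanφ'] / [γ_sat z sinβ cosβ]
γ' = 19.3 − 9.81 = 9.49 kN/m³
Numerator = 9.2 + 9.49·2.7·cos²20.4°·tan37.0° = 9.2 + 9.49·2.7·0.8785·0.7536 = 26.162 kPa
Denominator = 19.3·2.7·sin20.4°·cos20.4° = 19.3·2.7·0.3486·0.9373 = 17.025 kPa
FS = 26.162 / 17.025 = 1.537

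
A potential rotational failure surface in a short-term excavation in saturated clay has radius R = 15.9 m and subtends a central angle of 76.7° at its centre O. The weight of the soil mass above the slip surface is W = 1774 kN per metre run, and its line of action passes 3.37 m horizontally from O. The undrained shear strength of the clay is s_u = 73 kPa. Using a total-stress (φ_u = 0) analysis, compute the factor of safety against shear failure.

Taking moments about the centre O, the resisting moment is provided by the undrained shear strength acting along the arc:
Arc length L_a = R·θ = 15.9·(76.7°·π/180) = 15.9·1.3387 = 21.28 m
M_R = s_u·L_a·R = 73·21.28·15.9 = 24705.3 kN·m/m
M_D = W·d = 1774·3.37 = 5978.4 kN·m/m
FS = M_R / M_D = 24705.3 / 5978.4 = 4.132

FS = 4.13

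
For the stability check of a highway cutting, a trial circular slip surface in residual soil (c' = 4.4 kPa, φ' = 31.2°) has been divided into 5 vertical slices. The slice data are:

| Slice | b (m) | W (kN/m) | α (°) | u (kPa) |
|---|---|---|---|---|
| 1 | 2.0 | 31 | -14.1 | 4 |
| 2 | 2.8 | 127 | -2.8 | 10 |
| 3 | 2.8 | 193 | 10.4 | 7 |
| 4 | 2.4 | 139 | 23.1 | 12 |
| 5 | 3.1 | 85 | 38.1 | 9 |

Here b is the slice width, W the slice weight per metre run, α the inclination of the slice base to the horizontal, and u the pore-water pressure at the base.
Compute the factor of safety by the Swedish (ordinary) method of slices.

FS = 2.47

Ordinary method of slices: FS = Σ[c'·Δl_i + (W_i cosα_i − u_i·Δl_i)·tanφ'] / Σ W_i sinα_i, with Δl_i = b_i / cosα_i.
Slice 1: Δl = 2.0/cos(-14.1°) = 2.062 m; N'_1 = 31·cos(-14.1°) − 4·2.062 = 21.8; c'Δl = 9.07; W sinα = -7.6
Slice 2: Δl = 2.8/cos(-2.8°) = 2.803 m; N'_2 = 127·cos(-2.8°) − 10·2.803 = 98.8; c'Δl = 12.33; W sinα = -6.2
Slice 3: Δl = 2.8/cos10.4° = 2.847 m; N'_3 = 193·cos10.4° − 7·2.847 = 169.9; c'Δl = 12.53; W sinα = 34.8
Slice 4: Δl = 2.4/cos23.1° = 2.609 m; N'_4 = 139·cos23.1° − 12·2.609 = 96.5; c'Δl = 11.48; W sinα = 54.5
Slice 5: Δl = 3.1/cos38.1° = 3.939 m; N'_5 = 85·cos38.1° − 9·3.939 = 31.4; c'Δl = 17.33; W sinα = 52.4
Σc'Δl = 62.7 kN/m; ΣN' = 418.5 kN/m; ΣW sinα = 128.1 kN/m
Resisting = 62.7 + 418.5·tan31.2° = 62.7 + 253.5 = 316.2 kN/m
FS = 316.2 / 128.1 = 2.469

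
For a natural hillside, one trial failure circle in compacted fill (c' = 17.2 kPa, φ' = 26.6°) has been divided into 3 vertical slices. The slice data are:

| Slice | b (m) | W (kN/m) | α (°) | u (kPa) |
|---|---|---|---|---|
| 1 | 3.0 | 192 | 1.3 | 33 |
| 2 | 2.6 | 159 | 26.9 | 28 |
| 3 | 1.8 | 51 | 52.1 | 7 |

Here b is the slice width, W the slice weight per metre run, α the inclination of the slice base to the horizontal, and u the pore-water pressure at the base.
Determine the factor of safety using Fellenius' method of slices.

FS = 2.01

Ordinary method of slices: FS = Σ[c'·Δl_i + (W_i cosα_i − u_i·Δl_i)·tanφ'] / Σ W_i sinα_i, with Δl_i = b_i / cosα_i.
Slice 1: Δl = 3.0/cos1.3° = 3.001 m; N'_1 = 192·cos1.3° − 33·3.001 = 92.9; c'Δl = 51.61; W sinα = 4.4
Slice 2: Δl = 2.6/cos26.9° = 2.915 m; N'_2 = 159·cos26.9° − 28·2.915 = 60.2; c'Δl = 50.15; W sinα = 71.9
Slice 3: Δl = 1.8/cos52.1° = 2.930 m; N'_3 = 51·cos52.1° − 7·2.930 = 10.8; c'Δl = 50.40; W sinα = 40.2
Σc'Δl = 152.2 kN/m; ΣN' = 163.9 kN/m; ΣW sinα = 116.5 kN/m
Resisting = 152.2 + 163.9·tan26.6° = 152.2 + 82.1 = 234.2 kN/m
FS = 234.2 / 116.5 = 2.010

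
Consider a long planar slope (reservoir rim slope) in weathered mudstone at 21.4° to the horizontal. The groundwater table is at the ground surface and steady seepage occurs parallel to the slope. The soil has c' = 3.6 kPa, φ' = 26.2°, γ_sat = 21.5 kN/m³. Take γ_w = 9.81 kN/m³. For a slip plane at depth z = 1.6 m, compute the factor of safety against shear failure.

With seepage parallel to the slope and the water table at the surface, the effective normal stress on the slip plane uses the buoyant unit weight γ' = γ_sat − γ_w while the driving shear stress uses γ_sat:
FS = [c' + γ' z cos²β tanφ'] / [γ_sat z sinβ cosβ]
γ' = 21.5 − 9.81 = 11.69 kN/m³
Numerator = 3.6 + 11.69·1.6·cos²21.4°·tan26.2° = 3.6 + 11.69·1.6·0.8669·0.4921 = 11.578 kPa
Denominator = 21.5·1.6·sin21.4°·cos21.4° = 21.5·1.6·0.3649·0.9311 = 11.686 kPa
FS = 11.578 / 11.686 = 0.991

FS = 0.99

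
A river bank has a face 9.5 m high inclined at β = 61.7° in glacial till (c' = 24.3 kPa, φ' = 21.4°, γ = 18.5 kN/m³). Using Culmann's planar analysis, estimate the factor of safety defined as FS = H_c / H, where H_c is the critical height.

FS = 1.91

H_c = (4c'/γ) · sinβ cosφ' / [1 − cos(β − φ')]
    = (4·24.3/18.5) · sin61.7°·cos21.4° / [1 − cos40.3°]
    = 5.254 · 0.8198 / 0.2373 = 18.15 m
FS = H_c / H = 18.15 / 9.5 = 1.910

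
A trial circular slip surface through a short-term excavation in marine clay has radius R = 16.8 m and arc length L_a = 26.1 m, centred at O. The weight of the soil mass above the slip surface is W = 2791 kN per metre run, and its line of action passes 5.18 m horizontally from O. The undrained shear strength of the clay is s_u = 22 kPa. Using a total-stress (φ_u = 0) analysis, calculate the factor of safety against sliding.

Taking moments about the centre O, the resisting moment is provided by the undrained shear strength acting along the arc:
M_R = s_u·L_a·R = 22·26.10·16.8 = 9646.6 kN·m/m
M_D = W·d = 2791·5.18 = 14457.4 kN·m/m
FS = M_R / M_D = 9646.6 / 14457.4 = 0.667

FS = 0.67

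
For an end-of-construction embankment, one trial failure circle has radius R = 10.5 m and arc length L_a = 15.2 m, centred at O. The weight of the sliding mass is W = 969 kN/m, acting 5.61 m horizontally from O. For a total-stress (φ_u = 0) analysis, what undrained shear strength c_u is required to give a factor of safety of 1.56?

FS = c_u·L_a·R / (W·d), so c_u = FS·W·d / (L_a·R).
c_u = 1.56·969·5.61 / (15.20·10.5) = 8480.3 / 159.60 = 53.13 kPa

c_u = 53.1 kPa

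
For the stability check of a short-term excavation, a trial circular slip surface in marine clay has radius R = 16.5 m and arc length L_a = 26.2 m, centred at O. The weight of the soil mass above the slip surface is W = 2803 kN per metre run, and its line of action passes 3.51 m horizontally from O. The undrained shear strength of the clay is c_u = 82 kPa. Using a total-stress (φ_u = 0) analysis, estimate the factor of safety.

Taking moments about the centre O, the resisting moment is provided by the undrained shear strength acting along the arc:
M_R = c_u·L_a·R = 82·26.20·16.5 = 35448.6 kN·m/m
M_D = W·d = 2803·3.51 = 9838.5 kN·m/m
FS = M_R / M_D = 35448.6 / 9838.5 = 3.603

FS = 3.60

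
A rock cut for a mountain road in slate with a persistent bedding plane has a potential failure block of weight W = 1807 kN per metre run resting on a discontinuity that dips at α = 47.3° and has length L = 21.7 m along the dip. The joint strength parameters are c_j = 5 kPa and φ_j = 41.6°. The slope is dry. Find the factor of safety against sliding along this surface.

Resolving the block weight along and normal to the plane and applying the Mohr–Coulomb strength on the joint:
N' = W cosα = 1807·cos47.3° = 1225.4 kN/m
Driving force T = W sinα = 1807·sin47.3° = 1328.0 kN/m
Resisting force R = c_j·L + N'·tanφ_j = 5·21.7 + 1225.4·tan41.6° = 108.5 + 1088.0 = 1196.5 kN/m
FS = R / T = 1196.5 / 1328.0 = 0.901

FS = 0.90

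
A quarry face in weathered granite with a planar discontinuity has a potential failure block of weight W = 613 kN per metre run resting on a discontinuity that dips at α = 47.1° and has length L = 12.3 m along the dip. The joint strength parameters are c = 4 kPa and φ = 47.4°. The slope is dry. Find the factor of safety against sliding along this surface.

Resolving the block weight along and normal to the plane and applying the Mohr–Coulomb strength on the joint:
N' = W cosα = 613·cos47.1° = 417.3 kN/m
Driving force T = W sinα = 613·sin47.1° = 449.0 kN/m
Resisting force R = c·L + N'·tanφ = 4·12.3 + 417.3·tan47.4° = 49.2 + 453.8 = 503.0 kN/m
FS = R / T = 503.0 / 449.0 = 1.120

FS = 1.12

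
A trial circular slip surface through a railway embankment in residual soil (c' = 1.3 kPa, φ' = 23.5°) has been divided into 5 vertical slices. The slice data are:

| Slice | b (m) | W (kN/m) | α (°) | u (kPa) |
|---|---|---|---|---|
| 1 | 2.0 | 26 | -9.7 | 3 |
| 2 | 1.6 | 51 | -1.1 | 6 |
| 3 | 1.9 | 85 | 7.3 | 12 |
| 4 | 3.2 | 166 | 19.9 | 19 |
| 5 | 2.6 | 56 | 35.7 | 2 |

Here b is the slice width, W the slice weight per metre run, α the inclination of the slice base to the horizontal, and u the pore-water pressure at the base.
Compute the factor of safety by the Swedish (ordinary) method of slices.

Ordinary method of slices: FS = Σ[c'·Δl_i + (W_i cosα_i − u_i·Δl_i)·tanφ'] / Σ W_i sinα_i, with Δl_i = b_i / cosα_i.
Slice 1: Δl = 2.0/cos(-9.7°) = 2.029 m; N'_1 = 26·cos(-9.7°) − 3·2.029 = 19.5; c'Δl = 2.64; W sinα = -4.4
Slice 2: Δl = 1.6/cos(-1.1°) = 1.600 m; N'_2 = 51·cos(-1.1°) − 6·1.600 = 41.4; c'Δl = 2.08; W sinα = -1.0
Slice 3: Δl = 1.9/cos7.3° = 1.916 m; N'_3 = 85·cos7.3° − 12·1.916 = 61.3; c'Δl = 2.49; W sinα = 10.8
Slice 4: Δl = 3.2/cos19.9° = 3.403 m; N'_4 = 166·cos19.9° − 19·3.403 = 91.4; c'Δl = 4.42; W sinα = 56.5
Slice 5: Δl = 2.6/cos35.7° = 3.202 m; N'_5 = 56·cos35.7° − 2·3.202 = 39.1; c'Δl = 4.16; W sinα = 32.7
Σc'Δl = 15.8 kN/m; ΣN' = 252.8 kN/m; ΣW sinα = 94.6 kN/m
Resisting = 15.8 + 252.8·tan23.5° = 15.8 + 109.9 = 125.7 kN/m
FS = 125.7 / 94.6 = 1.328

FS = 1.33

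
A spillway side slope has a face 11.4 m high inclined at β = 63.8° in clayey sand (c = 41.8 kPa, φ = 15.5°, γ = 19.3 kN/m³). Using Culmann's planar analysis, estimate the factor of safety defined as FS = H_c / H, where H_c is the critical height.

FS = 1.96

H_c = (4c/γ) · sinβ cosφ / [1 − cos(β − φ)]
    = (4·41.8/19.3) · sin63.8°·cos15.5° / [1 − cos48.3°]
    = 8.663 · 0.8646 / 0.3348 = 22.37 m
FS = H_c / H = 22.37 / 11.4 = 1.963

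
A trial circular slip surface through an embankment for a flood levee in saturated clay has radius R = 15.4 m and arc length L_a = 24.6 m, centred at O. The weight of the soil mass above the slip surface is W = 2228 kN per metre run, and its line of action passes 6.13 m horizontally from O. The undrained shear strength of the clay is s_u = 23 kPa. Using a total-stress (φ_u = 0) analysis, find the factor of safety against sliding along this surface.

Taking moments about the centre O, the resisting moment is provided by the undrained shear strength acting along the arc:
M_R = s_u·L_a·R = 23·24.60·15.4 = 8713.3 kN·m/m
M_D = W·d = 2228·6.13 = 13657.6 kN·m/m
FS = M_R / M_D = 8713.3 / 13657.6 = 0.638

FS = 0.64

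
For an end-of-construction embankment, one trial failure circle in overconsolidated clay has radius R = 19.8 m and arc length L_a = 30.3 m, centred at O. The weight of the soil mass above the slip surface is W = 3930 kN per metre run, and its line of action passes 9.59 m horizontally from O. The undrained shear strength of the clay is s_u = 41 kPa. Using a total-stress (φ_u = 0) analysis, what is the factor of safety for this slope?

Taking moments about the centre O, the resisting moment is provided by the undrained shear strength acting along the arc:
M_R = s_u·L_a·R = 41·30.30·19.8 = 24597.5 kN·m/m
M_D = W·d = 3930·9.59 = 37688.7 kN·m/m
FS = M_R / M_D = 24597.5 / 37688.7 = 0.653

FS = 0.65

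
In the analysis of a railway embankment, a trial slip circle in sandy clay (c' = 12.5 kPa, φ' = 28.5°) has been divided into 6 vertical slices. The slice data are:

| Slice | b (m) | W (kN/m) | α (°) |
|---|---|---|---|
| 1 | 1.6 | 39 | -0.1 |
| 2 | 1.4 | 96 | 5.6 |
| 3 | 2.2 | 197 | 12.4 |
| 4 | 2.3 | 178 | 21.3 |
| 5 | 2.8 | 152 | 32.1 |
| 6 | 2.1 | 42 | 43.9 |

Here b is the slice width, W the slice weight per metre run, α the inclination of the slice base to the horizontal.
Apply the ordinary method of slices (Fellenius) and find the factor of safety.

FS = 2.34

Ordinary method of slices: FS = Σ[c'·Δl_i + (W_i cosα_i)·tanφ'] / Σ W_i sinα_i, with Δl_i = b_i / cosα_i.
Slice 1: Δl = 1.6/cos(-0.1°) = 1.600 m; N'_1 = 39·cos(-0.1°) = 39.0; c'Δl = 20.00; W sinα = -0.1
Slice 2: Δl = 1.4/cos5.6° = 1.407 m; N'_2 = 96·cos5.6° = 95.5; c'Δl = 17.58; W sinα = 9.4
Slice 3: Δl = 2.2/cos12.4° = 2.253 m; N'_3 = 197·cos12.4° = 192.4; c'Δl = 28.16; W sinα = 42.3
Slice 4: Δl = 2.3/cos21.3° = 2.469 m; N'_4 = 178·cos21.3° = 165.8; c'Δl = 30.86; W sinα = 64.7
Slice 5: Δl = 2.8/cos32.1° = 3.305 m; N'_5 = 152·cos32.1° = 128.8; c'Δl = 41.32; W sinα = 80.8
Slice 6: Δl = 2.1/cos43.9° = 2.914 m; N'_6 = 42·cos43.9° = 30.3; c'Δl = 36.43; W sinα = 29.1
Σc'Δl = 174.3 kN/m; ΣN' = 651.8 kN/m; ΣW sinα = 226.2 kN/m
Resisting = 174.3 + 651.8·tan28.5° = 174.3 + 353.9 = 528.3 kN/m
FS = 528.3 / 226.2 = 2.336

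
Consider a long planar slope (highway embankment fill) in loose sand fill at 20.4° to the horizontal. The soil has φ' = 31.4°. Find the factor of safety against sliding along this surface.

For a dry cohesionless infinite slope the factor of safety is FS = tanφ' / tanβ.
FS = tan31.4° / tan20.4° = 0.6104 / 0.3719 = 1.641

FS = 1.64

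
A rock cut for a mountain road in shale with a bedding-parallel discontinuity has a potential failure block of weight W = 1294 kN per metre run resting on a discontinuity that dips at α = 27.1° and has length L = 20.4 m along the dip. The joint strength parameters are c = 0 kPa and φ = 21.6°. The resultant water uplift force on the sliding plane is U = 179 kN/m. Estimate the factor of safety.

FS = 0.65

Resolving the block weight along and normal to the plane and applying the Mohr–Coulomb strength on the joint:
N' = W cosα − U = 1294·cos27.1° − 179 = 972.9 kN/m
Driving force T = W sinα = 1294·sin27.1° = 589.5 kN/m
Resisting force R = c·L + N'·tanφ = 0·20.4 + 972.9·tan21.6° = 0.0 + 385.2 = 385.2 kN/m
FS = R / T = 385.2 / 589.5 = 0.653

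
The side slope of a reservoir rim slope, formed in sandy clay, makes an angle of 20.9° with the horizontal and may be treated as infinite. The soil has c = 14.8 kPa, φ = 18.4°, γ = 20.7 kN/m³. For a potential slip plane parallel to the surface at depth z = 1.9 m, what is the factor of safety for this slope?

For an infinite slope with a slip plane parallel to the surface (no pore pressure): FS = [c + γz cos²β tanφ] / [γz sinβ cosβ].
γz = 20.7·1.9 = 39.33 kN/m²
Numerator = 14.8 + 39.33·cos²20.9°·tan18.4° = 14.8 + 39.33·0.8727·0.3327 = 26.218 kPa
Denominator = 39.33·sin20.9°·cos20.9° = 39.33·0.3567·0.9342 = 13.107 kPa
FS = 26.218 / 13.107 = 2.000

FS = 2.00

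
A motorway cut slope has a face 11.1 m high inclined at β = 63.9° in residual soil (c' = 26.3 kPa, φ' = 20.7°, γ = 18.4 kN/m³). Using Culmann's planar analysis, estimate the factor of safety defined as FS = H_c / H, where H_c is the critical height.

H_c = (4c'/γ) · sinβ cosφ' / [1 − cos(β − φ')]
    = (4·26.3/18.4) · sin63.9°·cos20.7° / [1 − cos43.2°]
    = 5.717 · 0.8401 / 0.2710 = 17.72 m
FS = H_c / H = 17.72 / 11.1 = 1.596

FS = 1.60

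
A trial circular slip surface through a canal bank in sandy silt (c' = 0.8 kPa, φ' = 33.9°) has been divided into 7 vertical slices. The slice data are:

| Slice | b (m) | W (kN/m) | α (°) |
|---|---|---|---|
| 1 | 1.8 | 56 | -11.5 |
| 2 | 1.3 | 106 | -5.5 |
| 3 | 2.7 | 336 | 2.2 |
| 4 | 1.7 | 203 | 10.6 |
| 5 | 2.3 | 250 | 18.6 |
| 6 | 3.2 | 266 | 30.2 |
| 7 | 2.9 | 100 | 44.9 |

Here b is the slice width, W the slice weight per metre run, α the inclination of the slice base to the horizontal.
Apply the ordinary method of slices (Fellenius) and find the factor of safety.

FS = 2.69

Ordinary method of slices: FS = Σ[c'·Δl_i + (W_i cosα_i)·tanφ'] / Σ W_i sinα_i, with Δl_i = b_i / cosα_i.
Slice 1: Δl = 1.8/cos(-11.5°) = 1.837 m; N'_1 = 56·cos(-11.5°) = 54.9; c'Δl = 1.47; W sinα = -11.2
Slice 2: Δl = 1.3/cos(-5.5°) = 1.306 m; N'_2 = 106·cos(-5.5°) = 105.5; c'Δl = 1.04; W sinα = -10.2
Slice 3: Δl = 2.7/cos2.2° = 2.702 m; N'_3 = 336·cos2.2° = 335.8; c'Δl = 2.16; W sinα = 12.9
Slice 4: Δl = 1.7/cos10.6° = 1.730 m; N'_4 = 203·cos10.6° = 199.5; c'Δl = 1.38; W sinα = 37.3
Slice 5: Δl = 2.3/cos18.6° = 2.427 m; N'_5 = 250·cos18.6° = 236.9; c'Δl = 1.94; W sinα = 79.7
Slice 6: Δl = 3.2/cos30.2° = 3.703 m; N'_6 = 266·cos30.2° = 229.9; c'Δl = 2.96; W sinα = 133.8
Slice 7: Δl = 2.9/cos44.9° = 4.094 m; N'_7 = 100·cos44.9° = 70.8; c'Δl = 3.28; W sinα = 70.6
Σc'Δl = 14.2 kN/m; ΣN' = 1233.3 kN/m; ΣW sinα = 313.0 kN/m
Resisting = 14.2 + 1233.3·tan33.9° = 14.2 + 828.8 = 843.0 kN/m
FS = 843.0 / 313.0 = 2.693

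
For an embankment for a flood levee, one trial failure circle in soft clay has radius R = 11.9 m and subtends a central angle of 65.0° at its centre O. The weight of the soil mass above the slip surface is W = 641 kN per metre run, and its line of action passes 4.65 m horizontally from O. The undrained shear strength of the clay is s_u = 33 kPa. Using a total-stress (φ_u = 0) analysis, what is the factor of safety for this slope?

FS = 1.78

Taking moments about the centre O, the resisting moment is provided by the undrained shear strength acting along the arc:
Arc length L_a = R·θ = 11.9·(65.0°·π/180) = 11.9·1.1345 = 13.50 m
M_R = s_u·L_a·R = 33·13.50·11.9 = 5301.5 kN·m/m
M_D = W·d = 641·4.65 = 2980.7 kN·m/m
FS = M_R / M_D = 5301.5 / 2980.7 = 1.779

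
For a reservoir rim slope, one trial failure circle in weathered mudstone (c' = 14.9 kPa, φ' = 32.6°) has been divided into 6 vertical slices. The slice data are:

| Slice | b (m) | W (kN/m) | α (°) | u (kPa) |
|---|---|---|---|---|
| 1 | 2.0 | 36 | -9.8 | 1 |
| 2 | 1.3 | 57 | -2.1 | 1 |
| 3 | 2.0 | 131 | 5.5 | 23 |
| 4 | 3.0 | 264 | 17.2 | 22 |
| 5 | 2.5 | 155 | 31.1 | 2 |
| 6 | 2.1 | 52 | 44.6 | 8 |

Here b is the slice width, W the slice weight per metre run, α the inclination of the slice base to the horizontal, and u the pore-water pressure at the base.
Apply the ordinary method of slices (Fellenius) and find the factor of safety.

Ordinary method of slices: FS = Σ[c'·Δl_i + (W_i cosα_i − u_i·Δl_i)·tanφ'] / Σ W_i sinα_i, with Δl_i = b_i / cosα_i.
Slice 1: Δl = 2.0/cos(-9.8°) = 2.030 m; N'_1 = 36·cos(-9.8°) − 1·2.030 = 33.4; c'Δl = 30.24; W sinα = -6.1
Slice 2: Δl = 1.3/cos(-2.1°) = 1.301 m; N'_2 = 57·cos(-2.1°) − 1·1.301 = 55.7; c'Δl = 19.38; W sinα = -2.1
Slice 3: Δl = 2.0/cos5.5° = 2.009 m; N'_3 = 131·cos5.5° − 23·2.009 = 84.2; c'Δl = 29.94; W sinα = 12.6
Slice 4: Δl = 3.0/cos17.2° = 3.140 m; N'_4 = 264·cos17.2° − 22·3.140 = 183.1; c'Δl = 46.79; W sinα = 78.1
Slice 5: Δl = 2.5/cos31.1° = 2.920 m; N'_5 = 155·cos31.1° − 2·2.920 = 126.9; c'Δl = 43.50; W sinα = 80.1
Slice 6: Δl = 2.1/cos44.6° = 2.949 m; N'_6 = 52·cos44.6° − 8·2.949 = 13.4; c'Δl = 43.95; W sinα = 36.5
Σc'Δl = 213.8 kN/m; ΣN' = 496.7 kN/m; ΣW sinα = 199.0 kN/m
Resisting = 213.8 + 496.7·tan32.6° = 213.8 + 317.7 = 531.5 kN/m
FS = 531.5 / 199.0 = 2.671

FS = 2.67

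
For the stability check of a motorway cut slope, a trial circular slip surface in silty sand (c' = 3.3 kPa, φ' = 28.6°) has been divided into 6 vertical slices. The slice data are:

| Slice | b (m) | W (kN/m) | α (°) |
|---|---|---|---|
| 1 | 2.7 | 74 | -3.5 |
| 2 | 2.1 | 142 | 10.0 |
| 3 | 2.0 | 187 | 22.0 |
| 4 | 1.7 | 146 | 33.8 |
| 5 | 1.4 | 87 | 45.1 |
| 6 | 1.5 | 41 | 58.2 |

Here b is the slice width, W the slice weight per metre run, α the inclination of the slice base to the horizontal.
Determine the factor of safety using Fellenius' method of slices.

FS = 1.37

Ordinary method of slices: FS = Σ[c'·Δl_i + (W_i cosα_i)·tanφ'] / Σ W_i sinα_i, with Δl_i = b_i / cosα_i.
Slice 1: Δl = 2.7/cos(-3.5°) = 2.705 m; N'_1 = 74·cos(-3.5°) = 73.9; c'Δl = 8.93; W sinα = -4.5
Slice 2: Δl = 2.1/cos10.0° = 2.132 m; N'_2 = 142·cos10.0° = 139.8; c'Δl = 7.04; W sinα = 24.7
Slice 3: Δl = 2.0/cos22.0° = 2.157 m; N'_3 = 187·cos22.0° = 173.4; c'Δl = 7.12; W sinα = 70.1
Slice 4: Δl = 1.7/cos33.8° = 2.046 m; N'_4 = 146·cos33.8° = 121.3; c'Δl = 6.75; W sinα = 81.2
Slice 5: Δl = 1.4/cos45.1° = 1.983 m; N'_5 = 87·cos45.1° = 61.4; c'Δl = 6.55; W sinα = 61.6
Slice 6: Δl = 1.5/cos58.2° = 2.847 m; N'_6 = 41·cos58.2° = 21.6; c'Δl = 9.39; W sinα = 34.8
Σc'Δl = 45.8 kN/m; ΣN' = 591.4 kN/m; ΣW sinα = 267.9 kN/m
Resisting = 45.8 + 591.4·tan28.6° = 45.8 + 322.5 = 368.2 kN/m
FS = 368.2 / 267.9 = 1.375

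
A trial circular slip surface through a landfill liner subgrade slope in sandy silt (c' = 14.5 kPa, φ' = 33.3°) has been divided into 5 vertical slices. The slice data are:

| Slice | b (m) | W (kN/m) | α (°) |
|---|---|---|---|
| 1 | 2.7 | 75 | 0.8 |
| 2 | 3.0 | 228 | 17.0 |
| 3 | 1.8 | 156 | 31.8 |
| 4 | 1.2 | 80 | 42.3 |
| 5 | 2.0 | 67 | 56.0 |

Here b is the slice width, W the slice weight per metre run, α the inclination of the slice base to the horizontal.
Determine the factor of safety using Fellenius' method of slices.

Ordinary method of slices: FS = Σ[c'·Δl_i + (W_i cosα_i)·tanφ'] / Σ W_i sinα_i, with Δl_i = b_i / cosα_i.
Slice 1: Δl = 2.7/cos0.8° = 2.700 m; N'_1 = 75·cos0.8° = 75.0; c'Δl = 39.15; W sinα = 1.0
Slice 2: Δl = 3.0/cos17.0° = 3.137 m; N'_2 = 228·cos17.0° = 218.0; c'Δl = 45.49; W sinα = 66.7
Slice 3: Δl = 1.8/cos31.8° = 2.118 m; N'_3 = 156·cos31.8° = 132.6; c'Δl = 30.71; W sinα = 82.2
Slice 4: Δl = 1.2/cos42.3° = 1.622 m; N'_4 = 80·cos42.3° = 59.2; c'Δl = 23.53; W sinα = 53.8
Slice 5: Δl = 2.0/cos56.0° = 3.577 m; N'_5 = 67·cos56.0° = 37.5; c'Δl = 51.86; W sinα = 55.5
Σc'Δl = 190.7 kN/m; ΣN' = 522.2 kN/m; ΣW sinα = 259.3 kN/m
Resisting = 190.7 + 522.2·tan33.3° = 190.7 + 343.1 = 533.8 kN/m
FS = 533.8 / 259.3 = 2.059

FS = 2.06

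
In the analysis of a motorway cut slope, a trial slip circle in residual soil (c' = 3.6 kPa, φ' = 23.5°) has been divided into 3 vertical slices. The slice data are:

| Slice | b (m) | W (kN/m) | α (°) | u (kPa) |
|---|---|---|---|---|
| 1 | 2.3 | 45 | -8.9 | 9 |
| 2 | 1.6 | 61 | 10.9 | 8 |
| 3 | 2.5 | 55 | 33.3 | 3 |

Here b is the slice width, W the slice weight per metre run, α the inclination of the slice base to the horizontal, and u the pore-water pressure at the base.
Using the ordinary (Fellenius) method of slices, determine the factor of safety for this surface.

Ordinary method of slices: FS = Σ[c'·Δl_i + (W_i cosα_i − u_i·Δl_i)·tanφ'] / Σ W_i sinα_i, with Δl_i = b_i / cosα_i.
Slice 1: Δl = 2.3/cos(-8.9°) = 2.328 m; N'_1 = 45·cos(-8.9°) − 9·2.328 = 23.5; c'Δl = 8.38; W sinα = -7.0
Slice 2: Δl = 1.6/cos10.9° = 1.629 m; N'_2 = 61·cos10.9° − 8·1.629 = 46.9; c'Δl = 5.87; W sinα = 11.5
Slice 3: Δl = 2.5/cos33.3° = 2.991 m; N'_3 = 55·cos33.3° − 3·2.991 = 37.0; c'Δl = 10.77; W sinα = 30.2
Σc'Δl = 25.0 kN/m; ΣN' = 107.4 kN/m; ΣW sinα = 34.8 kN/m
Resisting = 25.0 + 107.4·tan23.5° = 25.0 + 46.7 = 71.7 kN/m
FS = 71.7 / 34.8 = 2.062

FS = 2.06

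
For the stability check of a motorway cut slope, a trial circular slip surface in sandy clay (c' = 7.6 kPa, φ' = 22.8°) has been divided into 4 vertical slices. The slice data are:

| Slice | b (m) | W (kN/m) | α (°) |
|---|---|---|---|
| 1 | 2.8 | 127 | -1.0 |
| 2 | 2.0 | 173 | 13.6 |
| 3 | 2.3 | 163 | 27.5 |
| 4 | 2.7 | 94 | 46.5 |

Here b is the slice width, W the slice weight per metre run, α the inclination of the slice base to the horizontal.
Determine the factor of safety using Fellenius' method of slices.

FS = 1.64

Ordinary method of slices: FS = Σ[c'·Δl_i + (W_i cosα_i)·tanφ'] / Σ W_i sinα_i, with Δl_i = b_i / cosα_i.
Slice 1: Δl = 2.8/cos(-1.0°) = 2.800 m; N'_1 = 127·cos(-1.0°) = 127.0; c'Δl = 21.28; W sinα = -2.2
Slice 2: Δl = 2.0/cos13.6° = 2.058 m; N'_2 = 173·cos13.6° = 168.1; c'Δl = 15.64; W sinα = 40.7
Slice 3: Δl = 2.3/cos27.5° = 2.593 m; N'_3 = 163·cos27.5° = 144.6; c'Δl = 19.71; W sinα = 75.3
Slice 4: Δl = 2.7/cos46.5° = 3.922 m; N'_4 = 94·cos46.5° = 64.7; c'Δl = 29.81; W sinα = 68.2
Σc'Δl = 86.4 kN/m; ΣN' = 504.4 kN/m; ΣW sinα = 181.9 kN/m
Resisting = 86.4 + 504.4·tan22.8° = 86.4 + 212.0 = 298.5 kN/m
FS = 298.5 / 181.9 = 1.641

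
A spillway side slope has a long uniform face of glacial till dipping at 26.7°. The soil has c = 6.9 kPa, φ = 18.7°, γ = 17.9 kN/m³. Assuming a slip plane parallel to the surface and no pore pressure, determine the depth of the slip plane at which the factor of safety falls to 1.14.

z = 2.06 m

Setting FS = 1.14 in FS = [c + γz cos²β tanφ] / [γz sinβ cosβ] and solving for z:
z = c / [γ cosβ (FS·sinβ − cosβ·tanφ)]
  = 6.9 / [17.9·cos26.7°·(1.14·sin26.7° − cos26.7°·tan18.7°)]
  = 6.9 / [17.9·0.8934·(1.14·0.4493 − 0.8934·0.3385)]
  = 6.9 / 3.3555 = 2.056 m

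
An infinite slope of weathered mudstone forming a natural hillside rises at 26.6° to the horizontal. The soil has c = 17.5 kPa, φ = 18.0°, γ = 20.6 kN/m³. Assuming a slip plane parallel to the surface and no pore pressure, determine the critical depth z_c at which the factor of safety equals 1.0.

z_c = 6.04 m

Setting FS = 1.00 in FS = [c + γz cos²β tanφ] / [γz sinβ cosβ] and solving for z:
z = c / [γ cosβ (FS·sinβ − cosβ·tanφ)]
  = 17.5 / [20.6·cos26.6°·(1.00·sin26.6° − cos26.6°·tan18.0°)]
  = 17.5 / [20.6·0.8942·(1.00·0.4478 − 0.8942·0.3249)]
  = 17.5 / 2.8961 = 6.043 m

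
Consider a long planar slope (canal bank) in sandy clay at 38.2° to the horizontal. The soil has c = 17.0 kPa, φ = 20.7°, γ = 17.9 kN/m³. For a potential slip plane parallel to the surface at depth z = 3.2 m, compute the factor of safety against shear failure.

For an infinite slope with a slip plane parallel to the surface (no pore pressure): FS = [c + γz cos²β tanφ] / [γz sinβ cosβ].
γz = 17.9·3.2 = 57.28 kN/m²
Numerator = 17.0 + 57.28·cos²38.2°·tan20.7° = 17.0 + 57.28·0.6176·0.3779 = 30.367 kPa
Denominator = 57.28·sin38.2°·cos38.2° = 57.28·0.6184·0.7859 = 27.837 kPa
FS = 30.367 / 27.837 = 1.091

FS = 1.09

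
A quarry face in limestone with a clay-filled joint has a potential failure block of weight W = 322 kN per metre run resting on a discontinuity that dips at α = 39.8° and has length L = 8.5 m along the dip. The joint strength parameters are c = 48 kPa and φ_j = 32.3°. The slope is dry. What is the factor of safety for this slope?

FS = 2.74

Resolving the block weight along and normal to the plane and applying the Mohr–Coulomb strength on the joint:
N' = W cosα = 322·cos39.8° = 247.4 kN/m
Driving force T = W sinα = 322·sin39.8° = 206.1 kN/m
Resisting force R = c·L + N'·tanφ_j = 48·8.5 + 247.4·tan32.3° = 408.0 + 156.4 = 564.4 kN/m
FS = R / T = 564.4 / 206.1 = 2.738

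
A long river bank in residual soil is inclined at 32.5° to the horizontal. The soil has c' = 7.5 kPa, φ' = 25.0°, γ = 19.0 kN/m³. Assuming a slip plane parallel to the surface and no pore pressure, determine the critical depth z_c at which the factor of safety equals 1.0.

Setting FS = 1.00 in FS = [c' + γz cos²β tanφ'] / [γz sinβ cosβ] and solving for z:
z = c' / [γ cosβ (FS·sinβ − cosβ·tanφ')]
  = 7.5 / [19.0·cos32.5°·(1.00·sin32.5° − cos32.5°·tan25.0°)]
  = 7.5 / [19.0·0.8434·(1.00·0.5373 − 0.8434·0.4663)]
  = 7.5 / 2.3078 = 3.250 m

z_c = 3.25 m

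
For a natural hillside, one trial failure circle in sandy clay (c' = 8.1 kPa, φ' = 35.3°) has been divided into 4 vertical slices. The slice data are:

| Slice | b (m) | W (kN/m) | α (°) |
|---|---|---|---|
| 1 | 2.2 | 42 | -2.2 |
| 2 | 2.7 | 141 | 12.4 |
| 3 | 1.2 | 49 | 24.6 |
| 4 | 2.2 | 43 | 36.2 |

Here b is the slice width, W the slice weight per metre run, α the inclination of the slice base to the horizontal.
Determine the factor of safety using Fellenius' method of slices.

FS = 3.44

Ordinary method of slices: FS = Σ[c'·Δl_i + (W_i cosα_i)·tanφ'] / Σ W_i sinα_i, with Δl_i = b_i / cosα_i.
Slice 1: Δl = 2.2/cos(-2.2°) = 2.202 m; N'_1 = 42·cos(-2.2°) = 42.0; c'Δl = 17.83; W sinα = -1.6
Slice 2: Δl = 2.7/cos12.4° = 2.764 m; N'_2 = 141·cos12.4° = 137.7; c'Δl = 22.39; W sinα = 30.3
Slice 3: Δl = 1.2/cos24.6° = 1.320 m; N'_3 = 49·cos24.6° = 44.6; c'Δl = 10.69; W sinα = 20.4
Slice 4: Δl = 2.2/cos36.2° = 2.726 m; N'_4 = 43·cos36.2° = 34.7; c'Δl = 22.08; W sinα = 25.4
Σc'Δl = 73.0 kN/m; ΣN' = 258.9 kN/m; ΣW sinα = 74.5 kN/m
Resisting = 73.0 + 258.9·tan35.3° = 73.0 + 183.3 = 256.3 kN/m
FS = 256.3 / 74.5 = 3.443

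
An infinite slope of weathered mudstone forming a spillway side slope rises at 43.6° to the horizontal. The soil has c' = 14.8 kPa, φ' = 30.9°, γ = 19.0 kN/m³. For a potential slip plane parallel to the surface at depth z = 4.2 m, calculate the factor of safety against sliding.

For an infinite slope with a slip plane parallel to the surface (no pore pressure): FS = [c' + γz cos²β tanφ'] / [γz sinβ cosβ].
γz = 19.0·4.2 = 79.80 kN/m²
Numerator = 14.8 + 79.80·cos²43.6°·tan30.9° = 14.8 + 79.80·0.5244·0.5985 = 39.846 kPa
Denominator = 79.80·sin43.6°·cos43.6° = 79.80·0.6896·0.7242 = 39.852 kPa
FS = 39.846 / 39.852 = 1.000

FS = 1.00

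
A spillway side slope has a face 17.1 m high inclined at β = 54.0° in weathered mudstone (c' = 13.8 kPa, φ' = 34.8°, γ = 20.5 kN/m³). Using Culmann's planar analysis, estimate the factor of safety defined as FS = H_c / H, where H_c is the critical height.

FS = 1.88

H_c = (4c'/γ) · sinβ cosφ' / [1 − cos(β − φ')]
    = (4·13.8/20.5) · sin54.0°·cos34.8° / [1 − cos19.2°]
    = 2.693 · 0.6643 / 0.0556 = 32.16 m
FS = H_c / H = 32.16 / 17.1 = 1.881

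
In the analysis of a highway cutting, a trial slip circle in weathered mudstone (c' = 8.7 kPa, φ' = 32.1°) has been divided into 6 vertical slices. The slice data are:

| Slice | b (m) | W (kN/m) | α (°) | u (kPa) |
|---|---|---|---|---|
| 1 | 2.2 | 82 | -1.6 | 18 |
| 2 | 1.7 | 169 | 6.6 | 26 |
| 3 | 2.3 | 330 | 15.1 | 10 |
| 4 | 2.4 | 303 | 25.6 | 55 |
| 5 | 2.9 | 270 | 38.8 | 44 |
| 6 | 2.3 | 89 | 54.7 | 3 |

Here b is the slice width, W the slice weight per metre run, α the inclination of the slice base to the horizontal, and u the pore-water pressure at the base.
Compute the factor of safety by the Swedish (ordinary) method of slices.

Ordinary method of slices: FS = Σ[c'·Δl_i + (W_i cosα_i − u_i·Δl_i)·tanφ'] / Σ W_i sinα_i, with Δl_i = b_i / cosα_i.
Slice 1: Δl = 2.2/cos(-1.6°) = 2.201 m; N'_1 = 82·cos(-1.6°) − 18·2.201 = 42.4; c'Δl = 19.15; W sinα = -2.3
Slice 2: Δl = 1.7/cos6.6° = 1.711 m; N'_2 = 169·cos6.6° − 26·1.711 = 123.4; c'Δl = 14.89; W sinα = 19.4
Slice 3: Δl = 2.3/cos15.1° = 2.382 m; N'_3 = 330·cos15.1° − 10·2.382 = 294.8; c'Δl = 20.73; W sinα = 86.0
Slice 4: Δl = 2.4/cos25.6° = 2.661 m; N'_4 = 303·cos25.6° − 55·2.661 = 126.9; c'Δl = 23.15; W sinα = 130.9
Slice 5: Δl = 2.9/cos38.8° = 3.721 m; N'_5 = 270·cos38.8° − 44·3.721 = 46.7; c'Δl = 32.37; W sinα = 169.2
Slice 6: Δl = 2.3/cos54.7° = 3.980 m; N'_6 = 89·cos54.7° − 3·3.980 = 39.5; c'Δl = 34.63; W sinα = 72.6
Σc'Δl = 144.9 kN/m; ΣN' = 673.6 kN/m; ΣW sinα = 475.8 kN/m
Resisting = 144.9 + 673.6·tan32.1° = 144.9 + 422.5 = 567.5 kN/m
FS = 567.5 / 475.8 = 1.193

FS = 1.19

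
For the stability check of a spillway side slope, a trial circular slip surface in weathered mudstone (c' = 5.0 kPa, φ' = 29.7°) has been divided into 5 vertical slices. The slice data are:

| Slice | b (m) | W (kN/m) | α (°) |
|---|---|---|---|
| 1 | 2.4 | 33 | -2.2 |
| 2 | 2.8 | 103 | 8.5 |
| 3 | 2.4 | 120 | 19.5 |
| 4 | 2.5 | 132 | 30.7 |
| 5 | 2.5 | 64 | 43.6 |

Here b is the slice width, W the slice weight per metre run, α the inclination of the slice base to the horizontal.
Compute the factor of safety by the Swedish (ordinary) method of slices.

FS = 1.83

Ordinary method of slices: FS = Σ[c'·Δl_i + (W_i cosα_i)·tanφ'] / Σ W_i sinα_i, with Δl_i = b_i / cosα_i.
Slice 1: Δl = 2.4/cos(-2.2°) = 2.402 m; N'_1 = 33·cos(-2.2°) = 33.0; c'Δl = 12.01; W sinα = -1.3
Slice 2: Δl = 2.8/cos8.5° = 2.831 m; N'_2 = 103·cos8.5° = 101.9; c'Δl = 14.16; W sinα = 15.2
Slice 3: Δl = 2.4/cos19.5° = 2.546 m; N'_3 = 120·cos19.5° = 113.1; c'Δl = 12.73; W sinα = 40.1
Slice 4: Δl = 2.5/cos30.7° = 2.907 m; N'_4 = 132·cos30.7° = 113.5; c'Δl = 14.54; W sinα = 67.4
Slice 5: Δl = 2.5/cos43.6° = 3.452 m; N'_5 = 64·cos43.6° = 46.3; c'Δl = 17.26; W sinα = 44.1
Σc'Δl = 70.7 kN/m; ΣN' = 407.8 kN/m; ΣW sinα = 165.5 kN/m
Resisting = 70.7 + 407.8·tan29.7° = 70.7 + 232.6 = 303.3 kN/m
FS = 303.3 / 165.5 = 1.832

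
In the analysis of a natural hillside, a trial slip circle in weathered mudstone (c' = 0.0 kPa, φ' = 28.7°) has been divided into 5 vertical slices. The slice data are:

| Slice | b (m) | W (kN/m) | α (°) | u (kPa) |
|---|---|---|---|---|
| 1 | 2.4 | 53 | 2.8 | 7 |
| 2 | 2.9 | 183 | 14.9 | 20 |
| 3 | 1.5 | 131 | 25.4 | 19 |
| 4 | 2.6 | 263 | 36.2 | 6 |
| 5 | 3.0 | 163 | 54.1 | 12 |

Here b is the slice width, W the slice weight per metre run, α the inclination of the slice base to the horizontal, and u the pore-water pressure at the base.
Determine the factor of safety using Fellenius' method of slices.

FS = 0.65

Ordinary method of slices: FS = Σ[c'·Δl_i + (W_i cosα_i − u_i·Δl_i)·tanφ'] / Σ W_i sinα_i, with Δl_i = b_i / cosα_i.
Slice 1: Δl = 2.4/cos2.8° = 2.403 m; N'_1 = 53·cos2.8° − 7·2.403 = 36.1; c'Δl = 0.00; W sinα = 2.6
Slice 2: Δl = 2.9/cos14.9° = 3.001 m; N'_2 = 183·cos14.9° − 20·3.001 = 116.8; c'Δl = 0.00; W sinα = 47.1
Slice 3: Δl = 1.5/cos25.4° = 1.661 m; N'_3 = 131·cos25.4° − 19·1.661 = 86.8; c'Δl = 0.00; W sinα = 56.2
Slice 4: Δl = 2.6/cos36.2° = 3.222 m; N'_4 = 263·cos36.2° − 6·3.222 = 192.9; c'Δl = 0.00; W sinα = 155.3
Slice 5: Δl = 3.0/cos54.1° = 5.116 m; N'_5 = 163·cos54.1° − 12·5.116 = 34.2; c'Δl = 0.00; W sinα = 132.0
Σc'Δl = 0.0 kN/m; ΣN' = 466.8 kN/m; ΣW sinα = 393.2 kN/m
Resisting = 0.0 + 466.8·tan28.7° = 0.0 + 255.6 = 255.6 kN/m
FS = 255.6 / 393.2 = 0.650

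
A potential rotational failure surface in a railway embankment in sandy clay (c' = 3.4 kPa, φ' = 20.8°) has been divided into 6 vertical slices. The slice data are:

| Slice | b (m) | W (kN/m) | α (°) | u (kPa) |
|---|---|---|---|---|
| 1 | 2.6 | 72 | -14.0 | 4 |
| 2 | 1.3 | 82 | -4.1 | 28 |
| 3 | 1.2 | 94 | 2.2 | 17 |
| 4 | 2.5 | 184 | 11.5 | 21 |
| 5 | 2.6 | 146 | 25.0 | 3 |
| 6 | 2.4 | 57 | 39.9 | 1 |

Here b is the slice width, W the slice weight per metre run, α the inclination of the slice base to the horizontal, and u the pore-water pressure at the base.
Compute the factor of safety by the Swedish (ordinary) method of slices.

Ordinary method of slices: FS = Σ[c'·Δl_i + (W_i cosα_i − u_i·Δl_i)·tanφ'] / Σ W_i sinα_i, with Δl_i = b_i / cosα_i.
Slice 1: Δl = 2.6/cos(-14.0°) = 2.680 m; N'_1 = 72·cos(-14.0°) − 4·2.680 = 59.1; c'Δl = 9.11; W sinα = -17.4
Slice 2: Δl = 1.3/cos(-4.1°) = 1.303 m; N'_2 = 82·cos(-4.1°) − 28·1.303 = 45.3; c'Δl = 4.43; W sinα = -5.9
Slice 3: Δl = 1.2/cos2.2° = 1.201 m; N'_3 = 94·cos2.2° − 17·1.201 = 73.5; c'Δl = 4.08; W sinα = 3.6
Slice 4: Δl = 2.5/cos11.5° = 2.551 m; N'_4 = 184·cos11.5° − 21·2.551 = 126.7; c'Δl = 8.67; W sinα = 36.7
Slice 5: Δl = 2.6/cos25.0° = 2.869 m; N'_5 = 146·cos25.0° − 3·2.869 = 123.7; c'Δl = 9.75; W sinα = 61.7
Slice 6: Δl = 2.4/cos39.9° = 3.128 m; N'_6 = 57·cos39.9° − 1·3.128 = 40.6; c'Δl = 10.64; W sinα = 36.6
Σc'Δl = 46.7 kN/m; ΣN' = 469.0 kN/m; ΣW sinα = 115.3 kN/m
Resisting = 46.7 + 469.0·tan20.8° = 46.7 + 178.2 = 224.8 kN/m
FS = 224.8 / 115.3 = 1.951

FS = 1.95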